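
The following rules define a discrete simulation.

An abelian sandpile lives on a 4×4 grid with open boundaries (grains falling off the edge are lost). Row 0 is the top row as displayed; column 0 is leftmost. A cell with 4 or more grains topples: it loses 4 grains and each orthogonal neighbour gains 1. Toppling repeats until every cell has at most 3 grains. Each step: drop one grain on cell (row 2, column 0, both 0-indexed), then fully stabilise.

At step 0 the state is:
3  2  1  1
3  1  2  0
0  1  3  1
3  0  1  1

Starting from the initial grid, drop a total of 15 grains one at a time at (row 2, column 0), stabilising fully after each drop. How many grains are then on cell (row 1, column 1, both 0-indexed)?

2

step 0: 3  2  1  1
3  1  2  0
0  1  3  1
3  0  1  1
step 1: 3  2  1  1
3  1  2  0
1  1  3  1
3  0  1  1
step 2: 3  2  1  1
3  1  2  0
2  1  3  1
3  0  1  1
step 3: 3  2  1  1
3  1  2  0
3  1  3  1
3  0  1  1
step 4: 0  3  1  1
1  2  2  0
2  2  3  1
0  1  1  1
step 5: 0  3  1  1
1  2  2  0
3  2  3  1
0  1  1  1
step 6: 0  3  1  1
2  2  2  0
0  3  3  1
1  1  1  1
step 7: 0  3  1  1
2  2  2  0
1  3  3  1
1  1  1  1
step 8: 0  3  1  1
2  2  2  0
2  3  3  1
1  1  1  1
step 9: 0  3  1  1
2  2  2  0
3  3  3  1
1  1  1  1
step 10: 0  3  1  1
3  3  3  0
1  1  0  2
2  2  2  1
step 11: 0  3  1  1
3  3  3  0
2  1  0  2
2  2  2  1
step 12: 0  3  1  1
3  3  3  0
3  1  0  2
2  2  2  1
step 13: 2  0  3  1
1  2  0  1
1  3  1  2
3  2  2  1
step 14: 2  0  3  1
1  2  0  1
2  3  1  2
3  2  2  1
step 15: 2  0  3  1
1  2  0  1
3  3  1  2
3  2  2  1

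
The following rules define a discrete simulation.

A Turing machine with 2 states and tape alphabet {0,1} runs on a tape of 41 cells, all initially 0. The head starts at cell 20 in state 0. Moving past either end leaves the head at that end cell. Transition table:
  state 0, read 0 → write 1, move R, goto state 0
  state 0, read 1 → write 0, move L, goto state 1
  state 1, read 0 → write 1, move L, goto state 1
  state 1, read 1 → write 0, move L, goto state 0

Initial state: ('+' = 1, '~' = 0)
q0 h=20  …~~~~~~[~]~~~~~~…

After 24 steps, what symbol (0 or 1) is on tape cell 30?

1

[0] q0 h=20  …~~~~~~[~]~~~~~~…
[1] q0 h=21  …~~~~~+[~]~~~~~~…
[2] q0 h=22  …~~~~++[~]~~~~~~…
[3] q0 h=23  …~~~+++[~]~~~~~~…
[4] q0 h=24  …~~++++[~]~~~~~~…
[5] q0 h=25  …~+++++[~]~~~~~~…
[6] q0 h=26  …++++++[~]~~~~~~…
[7] q0 h=27  …++++++[~]~~~~~~…
[8] q0 h=28  …++++++[~]~~~~~~…
[9] q0 h=29  …++++++[~]~~~~~~…
[10] q0 h=30  …++++++[~]~~~~~~…
[11] q0 h=31  …++++++[~]~~~~~~…
[12] q0 h=32  …++++++[~]~~~~~~…
[13] q0 h=33  …++++++[~]~~~~~~…
[14] q0 h=34  …++++++[~]~~~~~~|
[15] q0 h=35  …++++++[~]~~~~~|
[16] q0 h=36  …++++++[~]~~~~|
[17] q0 h=37  …++++++[~]~~~|
[18] q0 h=38  …++++++[~]~~|
[19] q0 h=39  …++++++[~]~|
[20] q0 h=40  …++++++[~]|
[21] q0 h=40  …++++++[+]|
[22] q1 h=39  …++++++[+]~|
[23] q0 h=38  …++++++[+]~~|
[24] q1 h=37  …++++++[+]~~~|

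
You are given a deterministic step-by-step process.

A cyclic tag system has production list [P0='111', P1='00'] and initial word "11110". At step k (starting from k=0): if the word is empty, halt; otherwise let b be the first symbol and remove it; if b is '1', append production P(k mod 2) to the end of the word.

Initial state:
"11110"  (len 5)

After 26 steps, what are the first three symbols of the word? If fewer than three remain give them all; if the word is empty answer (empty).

[0] "11110"  (len 5)
[1] "1110111"  (len 7)
[2] "11011100"  (len 8)
[3] "1011100111"  (len 10)
[4] "01110011100"  (len 11)
[5] "1110011100"  (len 10)
[6] "11001110000"  (len 11)
[7] "1001110000111"  (len 13)
[8] "00111000011100"  (len 14)
[9] "0111000011100"  (len 13)
[10] "111000011100"  (len 12)
[11] "11000011100111"  (len 14)
[12] "100001110011100"  (len 15)
[13] "00001110011100111"  (len 17)
[14] "0001110011100111"  (len 16)
[15] "001110011100111"  (len 15)
[16] "01110011100111"  (len 14)
[17] "1110011100111"  (len 13)
[18] "11001110011100"  (len 14)
[19] "1001110011100111"  (len 16)
[20] "00111001110011100"  (len 17)
[21] "0111001110011100"  (len 16)
[22] "111001110011100"  (len 15)
[23] "11001110011100111"  (len 17)
[24] "100111001110011100"  (len 18)
[25] "00111001110011100111"  (len 20)
[26] "0111001110011100111"  (len 19)

011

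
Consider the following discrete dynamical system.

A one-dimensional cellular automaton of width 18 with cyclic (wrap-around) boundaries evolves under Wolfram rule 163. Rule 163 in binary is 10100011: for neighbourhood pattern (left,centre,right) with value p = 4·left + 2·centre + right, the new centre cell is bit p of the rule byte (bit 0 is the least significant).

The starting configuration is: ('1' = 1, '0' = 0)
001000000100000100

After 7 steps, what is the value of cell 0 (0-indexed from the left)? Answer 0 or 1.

1

0) 001000000100000100
1) 110011111001111001
2) 100101110010110010
3) 001010100101000101
4) 010101001010011010
5) 101010010100100100
6) 010100101001001001
7) 101001010010010010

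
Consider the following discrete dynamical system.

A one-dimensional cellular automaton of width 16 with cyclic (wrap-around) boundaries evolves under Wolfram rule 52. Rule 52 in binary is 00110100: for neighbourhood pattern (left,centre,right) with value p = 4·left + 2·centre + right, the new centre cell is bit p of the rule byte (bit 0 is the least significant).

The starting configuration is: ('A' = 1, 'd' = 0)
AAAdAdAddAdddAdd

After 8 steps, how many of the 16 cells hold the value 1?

0) AAAdAdAddAdddAdd
1) dddAAAAAdAAddAAd
2) ddddddddAddAdddA
3) AdddddddAAdAAddA
4) dAddddddddAddAdd
5) dAAdddddddAAdAAd
6) dddAddddddddAddA
7) AddAAdddddddAAdA
8) dAdddAddddddddAd

3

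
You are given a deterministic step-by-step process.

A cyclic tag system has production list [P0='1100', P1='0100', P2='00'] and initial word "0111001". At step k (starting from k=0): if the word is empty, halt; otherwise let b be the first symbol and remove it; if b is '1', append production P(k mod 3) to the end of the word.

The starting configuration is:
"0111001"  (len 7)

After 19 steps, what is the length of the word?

16

step 0: "0111001"  (len 7)
step 1: "111001"  (len 6)
step 2: "110010100"  (len 9)
step 3: "1001010000"  (len 10)
step 4: "0010100001100"  (len 13)
step 5: "010100001100"  (len 12)
step 6: "10100001100"  (len 11)
step 7: "01000011001100"  (len 14)
step 8: "1000011001100"  (len 13)
step 9: "00001100110000"  (len 14)
step 10: "0001100110000"  (len 13)
step 11: "001100110000"  (len 12)
step 12: "01100110000"  (len 11)
step 13: "1100110000"  (len 10)
step 14: "1001100000100"  (len 13)
step 15: "00110000010000"  (len 14)
step 16: "0110000010000"  (len 13)
step 17: "110000010000"  (len 12)
step 18: "1000001000000"  (len 13)
step 19: "0000010000001100"  (len 16)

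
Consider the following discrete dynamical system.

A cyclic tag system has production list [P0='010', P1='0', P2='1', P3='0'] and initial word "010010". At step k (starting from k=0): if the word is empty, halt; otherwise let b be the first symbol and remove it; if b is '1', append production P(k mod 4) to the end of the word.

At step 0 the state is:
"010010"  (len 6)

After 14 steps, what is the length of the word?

0

0) "010010"  (len 6)
1) "10010"  (len 5)
2) "00100"  (len 5)
3) "0100"  (len 4)
4) "100"  (len 3)
5) "00010"  (len 5)
6) "0010"  (len 4)
7) "010"  (len 3)
8) "10"  (len 2)
9) "0010"  (len 4)
10) "010"  (len 3)
11) "10"  (len 2)
12) "00"  (len 2)
13) "0"  (len 1)
14) (halted — word empty)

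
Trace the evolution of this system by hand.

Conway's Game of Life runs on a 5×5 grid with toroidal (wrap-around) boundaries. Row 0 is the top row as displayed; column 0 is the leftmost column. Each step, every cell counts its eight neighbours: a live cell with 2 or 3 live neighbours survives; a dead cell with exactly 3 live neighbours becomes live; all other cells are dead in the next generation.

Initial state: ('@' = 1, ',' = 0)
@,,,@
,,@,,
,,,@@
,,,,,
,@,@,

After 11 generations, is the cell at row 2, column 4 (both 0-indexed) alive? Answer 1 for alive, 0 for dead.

1

t=0: @,,,@
,,@,,
,,,@@
,,,,,
,@,@,
t=1: @@@@@
@,,,,
,,,@,
,,@@@
@,,,@
t=2: ,,@@,
@,,,,
,,@@,
@,@,,
,,,,,
t=3: ,,,,,
,@,,@
,,@@@
,@@@,
,@@@,
t=4: @@,@,
@,@,@
,,,,@
@,,,,
,@,@,
t=5: ,,,@,
,,@,,
,@,@@
@,,,@
,@,,,
t=6: ,,@,,
,,@,@
,@@@@
,@@@@
@,,,@
t=7: @@,,@
@,,,@
,,,,,
,,,,,
@,,,@
t=8: ,@,@,
,@,,@
,,,,,
,,,,,
,@,,@
t=9: ,@,@@
@,@,,
,,,,,
,,,,,
@,@,,
t=10: ,,,@@
@@@@@
,,,,,
,,,,,
@@@@@
t=11: ,,,,,
@@@,,
@@@@@
@@@@@
@@@,,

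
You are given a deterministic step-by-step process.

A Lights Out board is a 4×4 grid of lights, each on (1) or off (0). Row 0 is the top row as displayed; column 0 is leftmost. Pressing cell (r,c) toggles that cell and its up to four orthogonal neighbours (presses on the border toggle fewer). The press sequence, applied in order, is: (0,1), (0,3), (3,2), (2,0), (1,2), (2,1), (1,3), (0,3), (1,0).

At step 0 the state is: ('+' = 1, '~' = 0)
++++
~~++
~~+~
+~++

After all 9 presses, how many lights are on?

6

step 0: ++++
~~++
~~+~
+~++
step 1: ~~~+
~+++
~~+~
+~++
step 2: ~~+~
~++~
~~+~
+~++
step 3: ~~+~
~++~
~~~~
++~~
step 4: ~~+~
+++~
++~~
~+~~
step 5: ~~~~
+~~+
+++~
~+~~
step 6: ~~~~
++~+
~~~~
~~~~
step 7: ~~~+
+++~
~~~+
~~~~
step 8: ~~+~
++++
~~~+
~~~~
step 9: +~+~
~~++
+~~+
~~~~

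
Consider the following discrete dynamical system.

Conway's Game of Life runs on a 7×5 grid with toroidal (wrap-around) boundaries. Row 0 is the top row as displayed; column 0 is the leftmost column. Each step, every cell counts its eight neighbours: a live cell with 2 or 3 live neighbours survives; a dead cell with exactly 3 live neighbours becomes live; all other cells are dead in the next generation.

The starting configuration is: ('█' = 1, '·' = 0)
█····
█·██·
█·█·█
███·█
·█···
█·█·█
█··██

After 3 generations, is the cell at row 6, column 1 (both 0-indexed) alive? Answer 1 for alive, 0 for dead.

1

k=0  █····
█·██·
█·█·█
███·█
·█···
█·█·█
█··██
k=1  █·█··
█·██·
·····
··█·█
·····
··█··
···█·
k=2  ··█··
··███
·██·█
·····
···█·
·····
·███·
k=3  ····█
█···█
███·█
··██·
·····
···█·
·███·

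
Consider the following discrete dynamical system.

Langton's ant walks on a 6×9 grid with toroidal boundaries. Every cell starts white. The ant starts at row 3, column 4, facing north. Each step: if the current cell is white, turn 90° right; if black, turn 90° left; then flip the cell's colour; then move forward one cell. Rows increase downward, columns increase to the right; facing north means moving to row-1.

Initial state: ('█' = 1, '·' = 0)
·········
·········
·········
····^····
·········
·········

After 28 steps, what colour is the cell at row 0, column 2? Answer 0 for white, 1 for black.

step 0: ·········
·········
·········
····^····
·········
·········
step 1: ·········
·········
·········
····█>···
·········
·········
step 2: ·········
·········
·········
····██···
·····v···
·········
step 3: ·········
·········
·········
····██···
····<█···
·········
step 4: ·········
·········
·········
····^█···
····██···
·········
step 5: ·········
·········
·········
···<·█···
····██···
·········
step 6: ·········
·········
···^·····
···█·█···
····██···
·········
step 7: ·········
·········
···█>····
···█·█···
····██···
·········
step 8: ·········
·········
···██····
···█v█···
····██···
·········
step 9: ·········
·········
···██····
···<██···
····██···
·········
step 10: ·········
·········
···██····
····██···
···v██···
·········
step 11: ·········
·········
···██····
····██···
··<███···
·········
step 12: ·········
·········
···██····
··^·██···
··████···
·········
step 13: ·········
·········
···██····
··█>██···
··████···
·········
step 14: ·········
·········
···██····
··████···
··█v██···
·········
step 15: ·········
·········
···██····
··████···
··█·>█···
·········
step 16: ·········
·········
···██····
··██^█···
··█··█···
·········
step 17: ·········
·········
···██····
··█<·█···
··█··█···
·········
step 18: ·········
·········
···██····
··█··█···
··█v·█···
·········
step 19: ·········
·········
···██····
··█··█···
··<█·█···
·········
step 20: ·········
·········
···██····
··█··█···
···█·█···
··v······
step 21: ·········
·········
···██····
··█··█···
···█·█···
·<█······
step 22: ·········
·········
···██····
··█··█···
·^·█·█···
·██······
step 23: ·········
·········
···██····
··█··█···
·█>█·█···
·██······
step 24: ·········
·········
···██····
··█··█···
·███·█···
·█v······
step 25: ·········
·········
···██····
··█··█···
·███·█···
·█·>·····
step 26: ···v·····
·········
···██····
··█··█···
·███·█···
·█·█·····
step 27: ··<█·····
·········
···██····
··█··█···
·███·█···
·█·█·····
step 28: ··██·····
·········
···██····
··█··█···
·███·█···
·█^█·····

1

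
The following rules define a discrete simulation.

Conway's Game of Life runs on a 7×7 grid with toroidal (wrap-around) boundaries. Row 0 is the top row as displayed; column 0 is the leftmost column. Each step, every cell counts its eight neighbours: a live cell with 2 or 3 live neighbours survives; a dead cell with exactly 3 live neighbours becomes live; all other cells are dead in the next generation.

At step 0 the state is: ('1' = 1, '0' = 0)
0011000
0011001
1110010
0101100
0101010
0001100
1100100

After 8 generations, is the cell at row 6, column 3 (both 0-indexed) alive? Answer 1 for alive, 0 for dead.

[0] 0011000
0011001
1110010
0101100
0101010
0001100
1100100
[1] 1000100
1000101
1000011
0001011
0000010
1101010
0100100
[2] 1101101
0100100
0000000
1000000
1010010
1110011
0111111
[3] 0000001
0111110
0000000
0100001
0010010
0000000
0000000
[4] 0011110
0011110
1101110
0000000
0000000
0000000
0000000
[5] 0010010
0000000
0100011
0000100
0000000
0000000
0001100
[6] 0001100
0000011
0000010
0000010
0000000
0000000
0001100
[7] 0001000
0000011
0000110
0000000
0000000
0000000
0001100
[8] 0001010
0000011
0000111
0000000
0000000
0000000
0001100

1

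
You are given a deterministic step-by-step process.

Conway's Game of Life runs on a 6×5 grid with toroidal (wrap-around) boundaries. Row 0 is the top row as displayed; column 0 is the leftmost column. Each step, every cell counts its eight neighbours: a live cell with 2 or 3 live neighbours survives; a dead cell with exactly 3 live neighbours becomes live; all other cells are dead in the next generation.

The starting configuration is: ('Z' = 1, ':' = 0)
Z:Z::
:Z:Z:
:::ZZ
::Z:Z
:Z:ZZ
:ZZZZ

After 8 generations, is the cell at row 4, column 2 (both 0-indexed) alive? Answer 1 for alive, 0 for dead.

k=0  Z:Z::
:Z:Z:
:::ZZ
::Z:Z
:Z:ZZ
:ZZZZ
k=1  Z::::
ZZ:Z:
Z:::Z
::Z::
:Z:::
:::::
k=2  ZZ::Z
:Z:::
Z:ZZZ
ZZ:::
:::::
:::::
k=3  ZZ:::
:::::
::ZZZ
ZZZZ:
:::::
Z::::
k=4  ZZ:::
ZZZZZ
Z:::Z
ZZ:::
Z:Z:Z
ZZ:::
k=5  :::Z:
::ZZ:
:::::
:::Z:
::Z:Z
::Z::
k=6  :::Z:
::ZZ:
::ZZ:
:::Z:
::Z::
::Z::
k=7  :::Z:
::::Z
::::Z
:::Z:
::ZZ:
::ZZ:
k=8  ::ZZZ
:::ZZ
:::ZZ
::ZZZ
::::Z
::::Z

0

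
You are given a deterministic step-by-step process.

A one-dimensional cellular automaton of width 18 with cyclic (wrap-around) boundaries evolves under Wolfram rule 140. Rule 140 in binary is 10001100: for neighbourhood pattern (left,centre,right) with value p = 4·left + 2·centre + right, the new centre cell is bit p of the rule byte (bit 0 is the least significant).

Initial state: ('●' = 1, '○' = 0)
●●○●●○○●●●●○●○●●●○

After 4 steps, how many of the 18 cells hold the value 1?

t=0: ●●○●●○○●●●●○●○●●●○
t=1: ●○○●○○○●●●○○●○●●○○
t=2: ●○○●○○○●●○○○●○●○○○
t=3: ●○○●○○○●○○○○●○●○○○
t=4: ●○○●○○○●○○○○●○●○○○

5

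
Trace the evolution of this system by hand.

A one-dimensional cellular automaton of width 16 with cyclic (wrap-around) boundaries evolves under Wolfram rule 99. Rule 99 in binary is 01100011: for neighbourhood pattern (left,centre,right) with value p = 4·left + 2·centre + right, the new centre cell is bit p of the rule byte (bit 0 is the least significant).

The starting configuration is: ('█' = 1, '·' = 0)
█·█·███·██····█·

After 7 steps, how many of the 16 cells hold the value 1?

gen 0: █·█·███·██····█·
gen 1: ·█·█··██·█·███·█
gen 2: █·█··█·██·█··██·
gen 3: ·█··█·█·██··█·██
gen 4: █··█·█·█·█·█·█·█
gen 5: █·█·█·█·█·█·█·█·
gen 6: ·█·█·█·█·█·█·█·█
gen 7: █·█·█·█·█·█·█·█·

8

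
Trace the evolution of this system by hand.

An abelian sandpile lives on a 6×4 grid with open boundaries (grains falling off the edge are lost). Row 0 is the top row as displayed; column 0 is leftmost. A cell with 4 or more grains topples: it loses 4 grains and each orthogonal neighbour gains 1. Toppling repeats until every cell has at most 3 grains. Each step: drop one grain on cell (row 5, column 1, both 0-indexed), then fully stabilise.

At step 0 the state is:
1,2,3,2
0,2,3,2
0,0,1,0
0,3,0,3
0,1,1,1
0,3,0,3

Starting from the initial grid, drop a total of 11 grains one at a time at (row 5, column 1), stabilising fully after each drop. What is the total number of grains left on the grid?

39

[0] 1,2,3,2
0,2,3,2
0,0,1,0
0,3,0,3
0,1,1,1
0,3,0,3
[1] 1,2,3,2
0,2,3,2
0,0,1,0
0,3,0,3
0,2,1,1
1,0,1,3
[2] 1,2,3,2
0,2,3,2
0,0,1,0
0,3,0,3
0,2,1,1
1,1,1,3
[3] 1,2,3,2
0,2,3,2
0,0,1,0
0,3,0,3
0,2,1,1
1,2,1,3
[4] 1,2,3,2
0,2,3,2
0,0,1,0
0,3,0,3
0,2,1,1
1,3,1,3
[5] 1,2,3,2
0,2,3,2
0,0,1,0
0,3,0,3
0,3,1,1
2,0,2,3
[6] 1,2,3,2
0,2,3,2
0,0,1,0
0,3,0,3
0,3,1,1
2,1,2,3
[7] 1,2,3,2
0,2,3,2
0,0,1,0
0,3,0,3
0,3,1,1
2,2,2,3
[8] 1,2,3,2
0,2,3,2
0,0,1,0
0,3,0,3
0,3,1,1
2,3,2,3
[9] 1,2,3,2
0,2,3,2
0,1,1,0
1,0,1,3
1,1,2,1
3,1,3,3
[10] 1,2,3,2
0,2,3,2
0,1,1,0
1,0,1,3
1,1,2,1
3,2,3,3
[11] 1,2,3,2
0,2,3,2
0,1,1,0
1,0,1,3
1,1,2,1
3,3,3,3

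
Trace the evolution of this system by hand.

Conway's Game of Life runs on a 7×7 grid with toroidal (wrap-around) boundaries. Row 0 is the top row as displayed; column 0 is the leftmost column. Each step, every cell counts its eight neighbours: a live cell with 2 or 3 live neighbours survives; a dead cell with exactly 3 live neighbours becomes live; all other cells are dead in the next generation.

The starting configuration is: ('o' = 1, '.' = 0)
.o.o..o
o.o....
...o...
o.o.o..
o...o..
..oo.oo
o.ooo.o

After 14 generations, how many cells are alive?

0) .o.o..o
o.o....
...o...
o.o.o..
o...o..
..oo.oo
o.ooo.o
1) ....ooo
oooo...
..oo...
.o..o..
o.o.o..
..o....
.......
2) ooooooo
oo...oo
o...o..
.o..o..
..o....
.o.o...
.....o.
3) ..oo...
.......
....o..
.o.o...
.ooo...
..o....
.....o.
4) .......
...o...
.......
.o.oo..
.o.o...
.ooo...
..oo...
5) ..oo...
.......
..ooo..
...oo..
oo.....
.o..o..
.o.o...
6) ..oo...
....o..
..o.o..
.o..o..
ooooo..
.o.....
.o.oo..
7) ..o....
..o.o..
....oo.
o...oo.
o..oo..
.......
.o.oo..
8) .oo.o..
....oo.
......o
.......
...oooo
..o....
..oo...
9) .oo.oo.
...ooo.
.....o.
....o.o
...ooo.
..o..o.
.......
10) ..o..o.
..oo..o
...o..o
...o..o
...o..o
...o.o.
.ooooo.
11) .....oo
..ooooo
o..oooo
o.ooooo
..oo.oo
.....oo
.o...oo
12) ..oo...
..o....
.......
.......
.oo....
..o....
....o..
13) ..oo...
..oo...
.......
.......
.oo....
.ooo...
..o....
14) .o.....
..oo...
.......
.......
.o.o...
...o...
.......

6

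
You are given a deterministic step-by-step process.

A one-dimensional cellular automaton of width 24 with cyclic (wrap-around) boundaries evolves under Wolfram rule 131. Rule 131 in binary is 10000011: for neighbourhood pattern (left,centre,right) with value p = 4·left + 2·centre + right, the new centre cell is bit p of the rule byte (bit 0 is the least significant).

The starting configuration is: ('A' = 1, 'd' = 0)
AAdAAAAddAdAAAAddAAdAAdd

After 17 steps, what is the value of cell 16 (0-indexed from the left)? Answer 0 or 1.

1

0) AAdAAAAddAdAAAAddAAdAAdd
1) ddddAAddAdddAAddAddddddA
2) dAAAdddAddAAdddAddAAAAAd
3) AdAddAAddAdddAAddAdAAAdd
4) ddddAdddAddAAdddAdddAddA
5) dAAAddAAddAdddAAddAAddAd
6) AdAddAdddAddAAdddAdddAdd
7) ddddAddAAddAdddAAddAAddA
8) dAAAddAdddAddAAdddAdddAd
9) AdAddAddAAddAdddAAddAAdd
10) ddddAddAdddAddAAdddAdddA
11) dAAAddAddAAddAdddAAddAAd
12) AdAddAddAdddAddAAdddAddd
13) ddddAddAddAAddAdddAAddAA
14) dAAAddAddAdddAddAAdddAdd
15) AdAddAddAddAAddAdddAAddA
16) ddddAddAddAdddAddAAdddAd
17) AAAAddAddAddAAddAdddAAdd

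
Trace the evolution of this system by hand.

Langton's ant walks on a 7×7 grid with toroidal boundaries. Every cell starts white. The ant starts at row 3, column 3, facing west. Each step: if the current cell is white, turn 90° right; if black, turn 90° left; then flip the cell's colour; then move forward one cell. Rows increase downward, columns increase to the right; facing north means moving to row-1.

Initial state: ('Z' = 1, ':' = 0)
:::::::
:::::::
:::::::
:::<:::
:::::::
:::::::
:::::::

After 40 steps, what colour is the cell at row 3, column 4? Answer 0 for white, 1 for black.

0

step 0: :::::::
:::::::
:::::::
:::<:::
:::::::
:::::::
:::::::
step 1: :::::::
:::::::
:::^:::
:::Z:::
:::::::
:::::::
:::::::
step 2: :::::::
:::::::
:::Z>::
:::Z:::
:::::::
:::::::
:::::::
step 3: :::::::
:::::::
:::ZZ::
:::Zv::
:::::::
:::::::
:::::::
step 4: :::::::
:::::::
:::ZZ::
:::<Z::
:::::::
:::::::
:::::::
step 5: :::::::
:::::::
:::ZZ::
::::Z::
:::v:::
:::::::
:::::::
step 6: :::::::
:::::::
:::ZZ::
::::Z::
::<Z:::
:::::::
:::::::
step 7: :::::::
:::::::
:::ZZ::
::^:Z::
::ZZ:::
:::::::
:::::::
step 8: :::::::
:::::::
:::ZZ::
::Z>Z::
::ZZ:::
:::::::
:::::::
step 9: :::::::
:::::::
:::ZZ::
::ZZZ::
::Zv:::
:::::::
:::::::
step 10: :::::::
:::::::
:::ZZ::
::ZZZ::
::Z:>::
:::::::
:::::::
step 11: :::::::
:::::::
:::ZZ::
::ZZZ::
::Z:Z::
::::v::
:::::::
step 12: :::::::
:::::::
:::ZZ::
::ZZZ::
::Z:Z::
:::<Z::
:::::::
step 13: :::::::
:::::::
:::ZZ::
::ZZZ::
::Z^Z::
:::ZZ::
:::::::
step 14: :::::::
:::::::
:::ZZ::
::ZZZ::
::ZZ>::
:::ZZ::
:::::::
step 15: :::::::
:::::::
:::ZZ::
::ZZ^::
::ZZ:::
:::ZZ::
:::::::
step 16: :::::::
:::::::
:::ZZ::
::Z<:::
::ZZ:::
:::ZZ::
:::::::
step 17: :::::::
:::::::
:::ZZ::
::Z::::
::Zv:::
:::ZZ::
:::::::
step 18: :::::::
:::::::
:::ZZ::
::Z::::
::Z:>::
:::ZZ::
:::::::
step 19: :::::::
:::::::
:::ZZ::
::Z::::
::Z:Z::
:::Zv::
:::::::
step 20: :::::::
:::::::
:::ZZ::
::Z::::
::Z:Z::
:::Z:>:
:::::::
step 21: :::::::
:::::::
:::ZZ::
::Z::::
::Z:Z::
:::Z:Z:
:::::v:
step 22: :::::::
:::::::
:::ZZ::
::Z::::
::Z:Z::
:::Z:Z:
::::<Z:
step 23: :::::::
:::::::
:::ZZ::
::Z::::
::Z:Z::
:::Z^Z:
::::ZZ:
step 24: :::::::
:::::::
:::ZZ::
::Z::::
::Z:Z::
:::ZZ>:
::::ZZ:
step 25: :::::::
:::::::
:::ZZ::
::Z::::
::Z:Z^:
:::ZZ::
::::ZZ:
step 26: :::::::
:::::::
:::ZZ::
::Z::::
::Z:ZZ>
:::ZZ::
::::ZZ:
step 27: :::::::
:::::::
:::ZZ::
::Z::::
::Z:ZZZ
:::ZZ:v
::::ZZ:
step 28: :::::::
:::::::
:::ZZ::
::Z::::
::Z:ZZZ
:::ZZ<Z
::::ZZ:
step 29: :::::::
:::::::
:::ZZ::
::Z::::
::Z:Z^Z
:::ZZZZ
::::ZZ:
step 30: :::::::
:::::::
:::ZZ::
::Z::::
::Z:<:Z
:::ZZZZ
::::ZZ:
step 31: :::::::
:::::::
:::ZZ::
::Z::::
::Z:::Z
:::ZvZZ
::::ZZ:
step 32: :::::::
:::::::
:::ZZ::
::Z::::
::Z:::Z
:::Z:>Z
::::ZZ:
step 33: :::::::
:::::::
:::ZZ::
::Z::::
::Z::^Z
:::Z::Z
::::ZZ:
step 34: :::::::
:::::::
:::ZZ::
::Z::::
::Z::Z>
:::Z::Z
::::ZZ:
step 35: :::::::
:::::::
:::ZZ::
::Z:::^
::Z::Z:
:::Z::Z
::::ZZ:
step 36: :::::::
:::::::
:::ZZ::
>:Z:::Z
::Z::Z:
:::Z::Z
::::ZZ:
step 37: :::::::
:::::::
:::ZZ::
Z:Z:::Z
v:Z::Z:
:::Z::Z
::::ZZ:
step 38: :::::::
:::::::
:::ZZ::
Z:Z:::Z
Z:Z::Z<
:::Z::Z
::::ZZ:
step 39: :::::::
:::::::
:::ZZ::
Z:Z:::^
Z:Z::ZZ
:::Z::Z
::::ZZ:
step 40: :::::::
:::::::
:::ZZ::
Z:Z::<:
Z:Z::ZZ
:::Z::Z
::::ZZ:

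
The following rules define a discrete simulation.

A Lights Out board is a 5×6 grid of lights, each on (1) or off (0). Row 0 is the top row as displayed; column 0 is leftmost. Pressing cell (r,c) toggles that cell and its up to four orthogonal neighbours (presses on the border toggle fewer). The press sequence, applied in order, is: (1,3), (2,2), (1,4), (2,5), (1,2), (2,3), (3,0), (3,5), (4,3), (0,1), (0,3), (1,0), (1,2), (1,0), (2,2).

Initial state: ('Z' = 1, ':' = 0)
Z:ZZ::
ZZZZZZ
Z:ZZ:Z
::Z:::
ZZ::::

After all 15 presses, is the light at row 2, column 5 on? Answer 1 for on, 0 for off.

1

k=0  Z:ZZ::
ZZZZZZ
Z:ZZ:Z
::Z:::
ZZ::::
k=1  Z:Z:::
ZZ:::Z
Z:Z::Z
::Z:::
ZZ::::
k=2  Z:Z:::
ZZZ::Z
ZZ:Z:Z
::::::
ZZ::::
k=3  Z:Z:Z:
ZZZZZ:
ZZ:ZZZ
::::::
ZZ::::
k=4  Z:Z:Z:
ZZZZZZ
ZZ:Z::
:::::Z
ZZ::::
k=5  Z:::Z:
Z:::ZZ
ZZZZ::
:::::Z
ZZ::::
k=6  Z:::Z:
Z::ZZZ
ZZ::Z:
:::Z:Z
ZZ::::
k=7  Z:::Z:
Z::ZZZ
:Z::Z:
ZZ:Z:Z
:Z::::
k=8  Z:::Z:
Z::ZZZ
:Z::ZZ
ZZ:ZZ:
:Z:::Z
k=9  Z:::Z:
Z::ZZZ
:Z::ZZ
ZZ::Z:
:ZZZZZ
k=10  :ZZ:Z:
ZZ:ZZZ
:Z::ZZ
ZZ::Z:
:ZZZZZ
k=11  :Z:Z::
ZZ::ZZ
:Z::ZZ
ZZ::Z:
:ZZZZZ
k=12  ZZ:Z::
::::ZZ
ZZ::ZZ
ZZ::Z:
:ZZZZZ
k=13  ZZZZ::
:ZZZZZ
ZZZ:ZZ
ZZ::Z:
:ZZZZZ
k=14  :ZZZ::
Z:ZZZZ
:ZZ:ZZ
ZZ::Z:
:ZZZZZ
k=15  :ZZZ::
Z::ZZZ
:::ZZZ
ZZZ:Z:
:ZZZZZ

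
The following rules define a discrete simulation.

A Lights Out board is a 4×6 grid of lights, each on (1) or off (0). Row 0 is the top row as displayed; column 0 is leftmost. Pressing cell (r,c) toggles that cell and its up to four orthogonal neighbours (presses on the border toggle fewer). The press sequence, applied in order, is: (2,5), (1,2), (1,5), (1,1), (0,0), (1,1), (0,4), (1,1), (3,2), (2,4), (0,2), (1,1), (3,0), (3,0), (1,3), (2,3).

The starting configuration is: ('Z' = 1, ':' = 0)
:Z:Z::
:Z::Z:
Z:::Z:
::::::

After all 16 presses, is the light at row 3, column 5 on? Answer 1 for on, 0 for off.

k=0  :Z:Z::
:Z::Z:
Z:::Z:
::::::
k=1  :Z:Z::
:Z::ZZ
Z::::Z
:::::Z
k=2  :ZZZ::
::ZZZZ
Z:Z::Z
:::::Z
k=3  :ZZZ:Z
::ZZ::
Z:Z:::
:::::Z
k=4  ::ZZ:Z
ZZ:Z::
ZZZ:::
:::::Z
k=5  ZZZZ:Z
:Z:Z::
ZZZ:::
:::::Z
k=6  Z:ZZ:Z
Z:ZZ::
Z:Z:::
:::::Z
k=7  Z:Z:Z:
Z:ZZZ:
Z:Z:::
:::::Z
k=8  ZZZ:Z:
:Z:ZZ:
ZZZ:::
:::::Z
k=9  ZZZ:Z:
:Z:ZZ:
ZZ::::
:ZZZ:Z
k=10  ZZZ:Z:
:Z:Z::
ZZ:ZZZ
:ZZZZZ
k=11  Z::ZZ:
:ZZZ::
ZZ:ZZZ
:ZZZZZ
k=12  ZZ:ZZ:
Z::Z::
Z::ZZZ
:ZZZZZ
k=13  ZZ:ZZ:
Z::Z::
:::ZZZ
Z:ZZZZ
k=14  ZZ:ZZ:
Z::Z::
Z::ZZZ
:ZZZZZ
k=15  ZZ::Z:
Z:Z:Z:
Z:::ZZ
:ZZZZZ
k=16  ZZ::Z:
Z:ZZZ:
Z:ZZ:Z
:ZZ:ZZ

1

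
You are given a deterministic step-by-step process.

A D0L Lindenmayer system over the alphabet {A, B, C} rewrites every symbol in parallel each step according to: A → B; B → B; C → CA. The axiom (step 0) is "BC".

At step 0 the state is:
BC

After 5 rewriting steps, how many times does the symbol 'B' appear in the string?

5

0) BC
1) BCA
2) BCAB
3) BCABB
4) BCABBB
5) BCABBBB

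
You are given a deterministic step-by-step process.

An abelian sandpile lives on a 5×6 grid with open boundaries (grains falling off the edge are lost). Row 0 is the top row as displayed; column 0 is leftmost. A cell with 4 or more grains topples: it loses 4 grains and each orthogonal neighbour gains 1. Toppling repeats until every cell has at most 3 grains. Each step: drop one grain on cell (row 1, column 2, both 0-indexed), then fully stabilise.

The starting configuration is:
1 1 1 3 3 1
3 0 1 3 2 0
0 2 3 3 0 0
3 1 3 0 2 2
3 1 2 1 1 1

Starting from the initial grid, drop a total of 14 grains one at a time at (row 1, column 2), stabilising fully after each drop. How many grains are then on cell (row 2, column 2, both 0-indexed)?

t=0: 1 1 1 3 3 1
3 0 1 3 2 0
0 2 3 3 0 0
3 1 3 0 2 2
3 1 2 1 1 1
t=1: 1 1 1 3 3 1
3 0 2 3 2 0
0 2 3 3 0 0
3 1 3 0 2 2
3 1 2 1 1 1
t=2: 1 1 1 3 3 1
3 0 3 3 2 0
0 2 3 3 0 0
3 1 3 0 2 2
3 1 2 1 1 1
t=3: 1 1 3 1 1 2
3 1 2 3 0 1
0 3 2 1 2 0
3 2 0 2 2 2
3 1 3 1 1 1
t=4: 1 1 3 1 1 2
3 1 3 3 0 1
0 3 2 1 2 0
3 2 0 2 2 2
3 1 3 1 1 1
t=5: 1 2 0 3 1 2
3 2 2 0 1 1
0 3 3 2 2 0
3 2 0 2 2 2
3 1 3 1 1 1
t=6: 1 2 0 3 1 2
3 2 3 0 1 1
0 3 3 2 2 0
3 2 0 2 2 2
3 1 3 1 1 1
t=7: 2 3 1 3 1 2
0 1 2 1 1 1
2 1 1 3 2 0
3 3 1 2 2 2
3 1 3 1 1 1
t=8: 2 3 1 3 1 2
0 1 3 1 1 1
2 1 1 3 2 0
3 3 1 2 2 2
3 1 3 1 1 1
t=9: 2 3 2 3 1 2
0 2 0 2 1 1
2 1 2 3 2 0
3 3 1 2 2 2
3 1 3 1 1 1
t=10: 2 3 2 3 1 2
0 2 1 2 1 1
2 1 2 3 2 0
3 3 1 2 2 2
3 1 3 1 1 1
t=11: 2 3 2 3 1 2
0 2 2 2 1 1
2 1 2 3 2 0
3 3 1 2 2 2
3 1 3 1 1 1
t=12: 2 3 2 3 1 2
0 2 3 2 1 1
2 1 2 3 2 0
3 3 1 2 2 2
3 1 3 1 1 1
t=13: 2 3 3 3 1 2
0 3 0 3 1 1
2 1 3 3 2 0
3 3 1 2 2 2
3 1 3 1 1 1
t=14: 2 3 3 3 1 2
0 3 1 3 1 1
2 1 3 3 2 0
3 3 1 2 2 2
3 1 3 1 1 1

3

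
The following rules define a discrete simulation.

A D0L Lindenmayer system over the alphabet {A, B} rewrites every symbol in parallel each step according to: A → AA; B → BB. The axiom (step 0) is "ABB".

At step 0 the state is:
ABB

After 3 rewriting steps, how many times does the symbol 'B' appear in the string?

k=0  ABB
k=1  AABBBB
k=2  AAAABBBBBBBB
k=3  AAAAAAAABBBBBBBBBBBBBBBB

16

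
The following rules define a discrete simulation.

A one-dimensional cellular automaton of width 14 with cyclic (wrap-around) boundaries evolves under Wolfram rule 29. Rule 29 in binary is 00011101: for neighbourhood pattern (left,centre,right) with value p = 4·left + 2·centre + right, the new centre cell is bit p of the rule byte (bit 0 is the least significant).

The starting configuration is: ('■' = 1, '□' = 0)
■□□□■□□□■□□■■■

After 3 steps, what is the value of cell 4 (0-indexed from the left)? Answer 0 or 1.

1

gen 0: ■□□□■□□□■□□■■■
gen 1: □■■□■■■□■■□■□□
gen 2: □■□□■□□□■□□■■■
gen 3: □■■□■■■□■■□■□□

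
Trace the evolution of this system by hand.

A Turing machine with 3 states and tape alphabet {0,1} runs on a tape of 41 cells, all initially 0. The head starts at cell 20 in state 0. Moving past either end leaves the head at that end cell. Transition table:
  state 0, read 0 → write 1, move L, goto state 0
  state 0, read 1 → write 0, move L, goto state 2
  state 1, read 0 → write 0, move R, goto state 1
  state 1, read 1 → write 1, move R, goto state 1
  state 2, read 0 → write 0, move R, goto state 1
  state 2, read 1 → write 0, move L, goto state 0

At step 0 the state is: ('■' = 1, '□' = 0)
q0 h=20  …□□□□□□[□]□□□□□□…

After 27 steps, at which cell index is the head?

5

step 0: q0 h=20  …□□□□□□[□]□□□□□□…
step 1: q0 h=19  …□□□□□□[□]■□□□□□…
step 2: q0 h=18  …□□□□□□[□]■■□□□□…
step 3: q0 h=17  …□□□□□□[□]■■■□□□…
step 4: q0 h=16  …□□□□□□[□]■■■■□□…
step 5: q0 h=15  …□□□□□□[□]■■■■■□…
step 6: q0 h=14  …□□□□□□[□]■■■■■■…
step 7: q0 h=13  …□□□□□□[□]■■■■■■…
step 8: q0 h=12  …□□□□□□[□]■■■■■■…
step 9: q0 h=11  …□□□□□□[□]■■■■■■…
step 10: q0 h=10  …□□□□□□[□]■■■■■■…
step 11: q0 h= 9  …□□□□□□[□]■■■■■■…
step 12: q0 h= 8  …□□□□□□[□]■■■■■■…
step 13: q0 h= 7  …□□□□□□[□]■■■■■■…
step 14: q0 h= 6  |□□□□□□[□]■■■■■■…
step 15: q0 h= 5  |□□□□□[□]■■■■■■…
step 16: q0 h= 4  |□□□□[□]■■■■■■…
step 17: q0 h= 3  |□□□[□]■■■■■■…
step 18: q0 h= 2  |□□[□]■■■■■■…
step 19: q0 h= 1  |□[□]■■■■■■…
step 20: q0 h= 0  |[□]■■■■■■…
step 21: q0 h= 0  |[■]■■■■■■…
step 22: q2 h= 0  |[□]■■■■■■…
step 23: q1 h= 1  |□[■]■■■■■■…
step 24: q1 h= 2  |□■[■]■■■■■■…
step 25: q1 h= 3  |□■■[■]■■■■■■…
step 26: q1 h= 4  |□■■■[■]■■■■■■…
step 27: q1 h= 5  |□■■■■[■]■■■■■■…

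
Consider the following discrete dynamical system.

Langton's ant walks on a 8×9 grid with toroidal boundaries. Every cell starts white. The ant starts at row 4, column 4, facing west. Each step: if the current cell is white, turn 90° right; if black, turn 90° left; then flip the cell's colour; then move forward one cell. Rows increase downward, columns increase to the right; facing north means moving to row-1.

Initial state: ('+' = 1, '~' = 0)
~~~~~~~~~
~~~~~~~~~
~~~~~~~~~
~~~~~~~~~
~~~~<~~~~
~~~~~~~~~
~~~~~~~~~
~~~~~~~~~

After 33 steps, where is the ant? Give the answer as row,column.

5,6

0) ~~~~~~~~~
~~~~~~~~~
~~~~~~~~~
~~~~~~~~~
~~~~<~~~~
~~~~~~~~~
~~~~~~~~~
~~~~~~~~~
1) ~~~~~~~~~
~~~~~~~~~
~~~~~~~~~
~~~~^~~~~
~~~~+~~~~
~~~~~~~~~
~~~~~~~~~
~~~~~~~~~
2) ~~~~~~~~~
~~~~~~~~~
~~~~~~~~~
~~~~+>~~~
~~~~+~~~~
~~~~~~~~~
~~~~~~~~~
~~~~~~~~~
3) ~~~~~~~~~
~~~~~~~~~
~~~~~~~~~
~~~~++~~~
~~~~+v~~~
~~~~~~~~~
~~~~~~~~~
~~~~~~~~~
4) ~~~~~~~~~
~~~~~~~~~
~~~~~~~~~
~~~~++~~~
~~~~<+~~~
~~~~~~~~~
~~~~~~~~~
~~~~~~~~~
5) ~~~~~~~~~
~~~~~~~~~
~~~~~~~~~
~~~~++~~~
~~~~~+~~~
~~~~v~~~~
~~~~~~~~~
~~~~~~~~~
6) ~~~~~~~~~
~~~~~~~~~
~~~~~~~~~
~~~~++~~~
~~~~~+~~~
~~~<+~~~~
~~~~~~~~~
~~~~~~~~~
7) ~~~~~~~~~
~~~~~~~~~
~~~~~~~~~
~~~~++~~~
~~~^~+~~~
~~~++~~~~
~~~~~~~~~
~~~~~~~~~
8) ~~~~~~~~~
~~~~~~~~~
~~~~~~~~~
~~~~++~~~
~~~+>+~~~
~~~++~~~~
~~~~~~~~~
~~~~~~~~~
9) ~~~~~~~~~
~~~~~~~~~
~~~~~~~~~
~~~~++~~~
~~~+++~~~
~~~+v~~~~
~~~~~~~~~
~~~~~~~~~
10) ~~~~~~~~~
~~~~~~~~~
~~~~~~~~~
~~~~++~~~
~~~+++~~~
~~~+~>~~~
~~~~~~~~~
~~~~~~~~~
11) ~~~~~~~~~
~~~~~~~~~
~~~~~~~~~
~~~~++~~~
~~~+++~~~
~~~+~+~~~
~~~~~v~~~
~~~~~~~~~
12) ~~~~~~~~~
~~~~~~~~~
~~~~~~~~~
~~~~++~~~
~~~+++~~~
~~~+~+~~~
~~~~<+~~~
~~~~~~~~~
13) ~~~~~~~~~
~~~~~~~~~
~~~~~~~~~
~~~~++~~~
~~~+++~~~
~~~+^+~~~
~~~~++~~~
~~~~~~~~~
14) ~~~~~~~~~
~~~~~~~~~
~~~~~~~~~
~~~~++~~~
~~~+++~~~
~~~++>~~~
~~~~++~~~
~~~~~~~~~
15) ~~~~~~~~~
~~~~~~~~~
~~~~~~~~~
~~~~++~~~
~~~++^~~~
~~~++~~~~
~~~~++~~~
~~~~~~~~~
16) ~~~~~~~~~
~~~~~~~~~
~~~~~~~~~
~~~~++~~~
~~~+<~~~~
~~~++~~~~
~~~~++~~~
~~~~~~~~~
17) ~~~~~~~~~
~~~~~~~~~
~~~~~~~~~
~~~~++~~~
~~~+~~~~~
~~~+v~~~~
~~~~++~~~
~~~~~~~~~
18) ~~~~~~~~~
~~~~~~~~~
~~~~~~~~~
~~~~++~~~
~~~+~~~~~
~~~+~>~~~
~~~~++~~~
~~~~~~~~~
19) ~~~~~~~~~
~~~~~~~~~
~~~~~~~~~
~~~~++~~~
~~~+~~~~~
~~~+~+~~~
~~~~+v~~~
~~~~~~~~~
20) ~~~~~~~~~
~~~~~~~~~
~~~~~~~~~
~~~~++~~~
~~~+~~~~~
~~~+~+~~~
~~~~+~>~~
~~~~~~~~~
21) ~~~~~~~~~
~~~~~~~~~
~~~~~~~~~
~~~~++~~~
~~~+~~~~~
~~~+~+~~~
~~~~+~+~~
~~~~~~v~~
22) ~~~~~~~~~
~~~~~~~~~
~~~~~~~~~
~~~~++~~~
~~~+~~~~~
~~~+~+~~~
~~~~+~+~~
~~~~~<+~~
23) ~~~~~~~~~
~~~~~~~~~
~~~~~~~~~
~~~~++~~~
~~~+~~~~~
~~~+~+~~~
~~~~+^+~~
~~~~~++~~
24) ~~~~~~~~~
~~~~~~~~~
~~~~~~~~~
~~~~++~~~
~~~+~~~~~
~~~+~+~~~
~~~~++>~~
~~~~~++~~
25) ~~~~~~~~~
~~~~~~~~~
~~~~~~~~~
~~~~++~~~
~~~+~~~~~
~~~+~+^~~
~~~~++~~~
~~~~~++~~
26) ~~~~~~~~~
~~~~~~~~~
~~~~~~~~~
~~~~++~~~
~~~+~~~~~
~~~+~++>~
~~~~++~~~
~~~~~++~~
27) ~~~~~~~~~
~~~~~~~~~
~~~~~~~~~
~~~~++~~~
~~~+~~~~~
~~~+~+++~
~~~~++~v~
~~~~~++~~
28) ~~~~~~~~~
~~~~~~~~~
~~~~~~~~~
~~~~++~~~
~~~+~~~~~
~~~+~+++~
~~~~++<+~
~~~~~++~~
29) ~~~~~~~~~
~~~~~~~~~
~~~~~~~~~
~~~~++~~~
~~~+~~~~~
~~~+~+^+~
~~~~++++~
~~~~~++~~
30) ~~~~~~~~~
~~~~~~~~~
~~~~~~~~~
~~~~++~~~
~~~+~~~~~
~~~+~<~+~
~~~~++++~
~~~~~++~~
31) ~~~~~~~~~
~~~~~~~~~
~~~~~~~~~
~~~~++~~~
~~~+~~~~~
~~~+~~~+~
~~~~+v++~
~~~~~++~~
32) ~~~~~~~~~
~~~~~~~~~
~~~~~~~~~
~~~~++~~~
~~~+~~~~~
~~~+~~~+~
~~~~+~>+~
~~~~~++~~
33) ~~~~~~~~~
~~~~~~~~~
~~~~~~~~~
~~~~++~~~
~~~+~~~~~
~~~+~~^+~
~~~~+~~+~
~~~~~++~~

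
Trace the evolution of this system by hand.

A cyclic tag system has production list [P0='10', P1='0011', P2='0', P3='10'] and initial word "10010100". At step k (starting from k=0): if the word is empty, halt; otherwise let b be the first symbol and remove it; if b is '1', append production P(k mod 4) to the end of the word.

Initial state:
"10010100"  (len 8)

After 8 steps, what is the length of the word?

gen 0: "10010100"  (len 8)
gen 1: "001010010"  (len 9)
gen 2: "01010010"  (len 8)
gen 3: "1010010"  (len 7)
gen 4: "01001010"  (len 8)
gen 5: "1001010"  (len 7)
gen 6: "0010100011"  (len 10)
gen 7: "010100011"  (len 9)
gen 8: "10100011"  (len 8)

8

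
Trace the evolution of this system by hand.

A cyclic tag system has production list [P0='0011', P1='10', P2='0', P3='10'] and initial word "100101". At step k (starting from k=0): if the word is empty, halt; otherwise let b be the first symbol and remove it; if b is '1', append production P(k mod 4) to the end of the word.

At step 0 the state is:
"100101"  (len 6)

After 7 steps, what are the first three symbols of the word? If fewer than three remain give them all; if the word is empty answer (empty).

step 0: "100101"  (len 6)
step 1: "001010011"  (len 9)
step 2: "01010011"  (len 8)
step 3: "1010011"  (len 7)
step 4: "01001110"  (len 8)
step 5: "1001110"  (len 7)
step 6: "00111010"  (len 8)
step 7: "0111010"  (len 7)

011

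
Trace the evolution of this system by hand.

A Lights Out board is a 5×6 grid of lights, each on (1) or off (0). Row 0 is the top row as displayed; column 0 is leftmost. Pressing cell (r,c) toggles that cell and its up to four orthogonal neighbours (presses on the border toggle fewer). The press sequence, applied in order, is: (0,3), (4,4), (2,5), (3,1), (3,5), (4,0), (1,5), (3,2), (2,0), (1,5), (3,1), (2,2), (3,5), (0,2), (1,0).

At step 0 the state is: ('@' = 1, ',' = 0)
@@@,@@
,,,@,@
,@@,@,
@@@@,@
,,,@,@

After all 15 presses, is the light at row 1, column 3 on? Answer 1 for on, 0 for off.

k=0  @@@,@@
,,,@,@
,@@,@,
@@@@,@
,,,@,@
k=1  @@,@,@
,,,,,@
,@@,@,
@@@@,@
,,,@,@
k=2  @@,@,@
,,,,,@
,@@,@,
@@@@@@
,,,,@,
k=3  @@,@,@
,,,,,,
,@@,,@
@@@@@,
,,,,@,
k=4  @@,@,@
,,,,,,
,,@,,@
,,,@@,
,@,,@,
k=5  @@,@,@
,,,,,,
,,@,,,
,,,@,@
,@,,@@
k=6  @@,@,@
,,,,,,
,,@,,,
@,,@,@
@,,,@@
k=7  @@,@,,
,,,,@@
,,@,,@
@,,@,@
@,,,@@
k=8  @@,@,,
,,,,@@
,,,,,@
@@@,,@
@,@,@@
k=9  @@,@,,
@,,,@@
@@,,,@
,@@,,@
@,@,@@
k=10  @@,@,@
@,,,,,
@@,,,,
,@@,,@
@,@,@@
k=11  @@,@,@
@,,,,,
@,,,,,
@,,,,@
@@@,@@
k=12  @@,@,@
@,@,,,
@@@@,,
@,@,,@
@@@,@@
k=13  @@,@,@
@,@,,,
@@@@,@
@,@,@,
@@@,@,
k=14  @,@,,@
@,,,,,
@@@@,@
@,@,@,
@@@,@,
k=15  ,,@,,@
,@,,,,
,@@@,@
@,@,@,
@@@,@,

0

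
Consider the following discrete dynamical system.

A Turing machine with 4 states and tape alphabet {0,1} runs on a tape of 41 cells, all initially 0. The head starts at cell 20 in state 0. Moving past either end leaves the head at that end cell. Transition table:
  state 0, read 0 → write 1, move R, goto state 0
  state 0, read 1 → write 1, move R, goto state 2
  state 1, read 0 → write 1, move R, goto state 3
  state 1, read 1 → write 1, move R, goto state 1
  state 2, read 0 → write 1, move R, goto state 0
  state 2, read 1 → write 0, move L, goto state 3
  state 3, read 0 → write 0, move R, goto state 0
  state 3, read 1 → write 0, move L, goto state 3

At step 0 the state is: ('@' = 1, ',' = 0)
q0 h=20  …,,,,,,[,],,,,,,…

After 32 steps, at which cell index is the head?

30

[0] q0 h=20  …,,,,,,[,],,,,,,…
[1] q0 h=21  …,,,,,@[,],,,,,,…
[2] q0 h=22  …,,,,@@[,],,,,,,…
[3] q0 h=23  …,,,@@@[,],,,,,,…
[4] q0 h=24  …,,@@@@[,],,,,,,…
[5] q0 h=25  …,@@@@@[,],,,,,,…
[6] q0 h=26  …@@@@@@[,],,,,,,…
[7] q0 h=27  …@@@@@@[,],,,,,,…
[8] q0 h=28  …@@@@@@[,],,,,,,…
[9] q0 h=29  …@@@@@@[,],,,,,,…
[10] q0 h=30  …@@@@@@[,],,,,,,…
[11] q0 h=31  …@@@@@@[,],,,,,,…
[12] q0 h=32  …@@@@@@[,],,,,,,…
[13] q0 h=33  …@@@@@@[,],,,,,,…
[14] q0 h=34  …@@@@@@[,],,,,,,|
[15] q0 h=35  …@@@@@@[,],,,,,|
[16] q0 h=36  …@@@@@@[,],,,,|
[17] q0 h=37  …@@@@@@[,],,,|
[18] q0 h=38  …@@@@@@[,],,|
[19] q0 h=39  …@@@@@@[,],|
[20] q0 h=40  …@@@@@@[,]|
[21] q0 h=40  …@@@@@@[@]|
[22] q2 h=40  …@@@@@@[@]|
[23] q3 h=39  …@@@@@@[@],|
[24] q3 h=38  …@@@@@@[@],,|
[25] q3 h=37  …@@@@@@[@],,,|
[26] q3 h=36  …@@@@@@[@],,,,|
[27] q3 h=35  …@@@@@@[@],,,,,|
[28] q3 h=34  …@@@@@@[@],,,,,,|
[29] q3 h=33  …@@@@@@[@],,,,,,…
[30] q3 h=32  …@@@@@@[@],,,,,,…
[31] q3 h=31  …@@@@@@[@],,,,,,…
[32] q3 h=30  …@@@@@@[@],,,,,,…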